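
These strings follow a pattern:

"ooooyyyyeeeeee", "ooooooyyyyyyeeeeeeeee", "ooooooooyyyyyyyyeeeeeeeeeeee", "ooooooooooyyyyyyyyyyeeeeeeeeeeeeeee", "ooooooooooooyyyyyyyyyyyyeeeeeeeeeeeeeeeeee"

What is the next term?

ooooooooooooooyyyyyyyyyyyyyyeeeeeeeeeeeeeeeeeeeee

Reading off run lengths: o runs 4, 6, 8, 10, 12; y runs 4, 6, 8, 10, 12; e runs 6, 9, 12, 15, 18 — each is linear in n (n = 1, 2, …).
At n = 6 the blocks have lengths 14, 14, 21.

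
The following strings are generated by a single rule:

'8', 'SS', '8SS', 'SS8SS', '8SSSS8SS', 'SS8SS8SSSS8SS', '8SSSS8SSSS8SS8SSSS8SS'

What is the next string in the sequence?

SS8SS8SSSS8SS8SSSS8SSSS8SS8SSSS8SS

This is a Fibonacci-style word recurrence s(k) = s(k−2)·s(k−1): e.g. 8·SS = 8SS.
So term 8 is SS8SS8SSSS8SS·8SSSS8SSSS8SS8SSSS8SS.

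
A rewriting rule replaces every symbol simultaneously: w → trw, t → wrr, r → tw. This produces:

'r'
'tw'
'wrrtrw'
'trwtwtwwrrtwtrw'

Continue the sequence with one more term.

wrrtwtrwwrrtrwwrrtrwtrwtwtwwrrtrwwrrtwtrw

φ(trwtwtwwrrtwtrw) expands symbol-by-symbol to wrr tw trw wrr trw wrr trw trw tw tw wrr trw wrr tw trw; joining the 15 pieces gives the next term.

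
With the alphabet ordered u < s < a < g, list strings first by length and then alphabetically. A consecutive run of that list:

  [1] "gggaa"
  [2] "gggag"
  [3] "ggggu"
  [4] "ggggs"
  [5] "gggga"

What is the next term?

ggggg

Find the rightmost character of gggga below g, bump it to the next letter, and reset everything to its right to u.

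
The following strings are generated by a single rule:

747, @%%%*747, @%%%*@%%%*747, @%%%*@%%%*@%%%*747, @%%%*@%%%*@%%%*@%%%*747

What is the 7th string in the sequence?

@%%%*@%%%*@%%%*@%%%*@%%%*@%%%*747

The strings grow by a fixed prefix @%%%* each time.
From @%%%*@%%%*@%%%*@%%%*747, 2 further steps: @%%%*@%%%*@%%%*@%%%*747 → @%%%*@%%%*@%%%*@%%%*@%%%*747 → (answer).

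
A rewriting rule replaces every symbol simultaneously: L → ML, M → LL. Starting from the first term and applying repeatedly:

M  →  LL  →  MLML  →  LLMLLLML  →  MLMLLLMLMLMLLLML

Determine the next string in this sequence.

LLMLLLMLMLMLLLMLLLMLLLMLMLMLLLML

Applying the rule to each of the 16 symbols of MLMLLLMLMLMLLLML gives the pieces LL ML LL ML ML ML LL ML LL ML LL ML ML ML LL ML, which concatenate to the answer.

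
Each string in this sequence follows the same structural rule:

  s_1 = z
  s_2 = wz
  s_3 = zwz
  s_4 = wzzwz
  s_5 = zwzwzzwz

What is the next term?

wzzwzzwzwzzwz

Each term (from the third on) is the two preceding terms concatenated in order: term 3 = z·wz = zwz.
Continuing: wzzwz · zwzwzzwz gives term 6.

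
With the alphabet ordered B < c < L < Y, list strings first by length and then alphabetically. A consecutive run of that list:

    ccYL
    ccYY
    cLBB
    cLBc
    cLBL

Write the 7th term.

cLcB

Stepping forward 2 times from cLBL: cLBL → cLBY, then the target.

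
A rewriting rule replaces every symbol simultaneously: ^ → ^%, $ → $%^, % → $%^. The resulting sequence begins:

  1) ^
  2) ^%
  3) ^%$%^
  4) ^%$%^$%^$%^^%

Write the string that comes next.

^%$%^$%^$%^^%$%^$%^^%$%^$%^^%^%$%^

Replace each of the 13 characters of ^%$%^$%^$%^^% in place — ^% $%^ $%^ $%^ ^% $%^ $%^ ^% $%^ $%^ ^% ^% $%^ — and concatenate.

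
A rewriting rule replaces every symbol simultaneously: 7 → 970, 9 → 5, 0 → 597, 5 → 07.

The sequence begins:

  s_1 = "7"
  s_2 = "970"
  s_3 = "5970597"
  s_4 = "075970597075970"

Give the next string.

Rewriting the 15 symbols of 075970597075970 one by one yields 597 970 07 5 970 597 07 5 970 597 970 07 5 970 597; concatenated:

597970075970597075970597970075970597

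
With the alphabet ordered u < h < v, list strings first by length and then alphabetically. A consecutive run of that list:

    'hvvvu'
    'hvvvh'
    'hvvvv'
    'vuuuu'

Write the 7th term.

Advancing 3 positions from vuuuu through vuuuu → vuuuh → vuuuv reaches term 7.

vuuhu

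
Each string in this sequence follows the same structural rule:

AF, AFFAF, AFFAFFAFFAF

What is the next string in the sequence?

AFFAFFAFFAFFAFFAFFAFFAF

s(k+1) = s(k)·F·s(k) — each term doubles the last with 'F' between the halves.
So the next term is two copies of AFFAFFAFFAF with 'F' between the halves.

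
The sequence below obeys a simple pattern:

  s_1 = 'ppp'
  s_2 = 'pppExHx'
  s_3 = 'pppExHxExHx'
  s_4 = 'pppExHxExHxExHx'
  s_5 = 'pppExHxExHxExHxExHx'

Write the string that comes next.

pppExHxExHxExHxExHxExHx

The strings grow by a fixed suffix ExHx each time.
So the next term is pppExHxExHxExHxExHx·ExHx.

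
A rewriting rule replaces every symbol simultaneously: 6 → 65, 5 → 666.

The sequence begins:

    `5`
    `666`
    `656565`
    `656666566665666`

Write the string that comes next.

Applying the rule to each of the 15 symbols of 656666566665666 gives the pieces 65 666 65 65 65 65 666 65 65 65 65 666 65 65 65, which concatenate to the answer.

656666565656566665656565666656565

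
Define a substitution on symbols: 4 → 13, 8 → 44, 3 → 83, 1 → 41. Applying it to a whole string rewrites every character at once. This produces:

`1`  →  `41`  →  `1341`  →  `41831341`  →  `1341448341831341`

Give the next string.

Rewriting the 16 symbols of 1341448341831341 one by one yields 41 83 13 41 13 13 44 83 13 41 44 83 41 83 13 41; concatenated:

41831341131344831341448341831341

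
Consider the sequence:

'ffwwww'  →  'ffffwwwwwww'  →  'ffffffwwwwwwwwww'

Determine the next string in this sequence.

The n-th term is 2n f's then 3n+1 w's (n = 1, 2, …).
For the next term, n = 4, so the run lengths are 8, 13.

ffffffffwwwwwwwwwwwww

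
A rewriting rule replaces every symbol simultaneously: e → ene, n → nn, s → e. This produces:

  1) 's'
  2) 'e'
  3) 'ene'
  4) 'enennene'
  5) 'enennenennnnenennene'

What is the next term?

φ(enennenennnnenennene) expands symbol-by-symbol to ene nn ene nn nn ene nn ene nn nn nn nn ene nn ene nn nn ene nn ene; joining the 20 pieces gives the next term.

enennenennnnenennenennnnnnnnenennenennnnenennene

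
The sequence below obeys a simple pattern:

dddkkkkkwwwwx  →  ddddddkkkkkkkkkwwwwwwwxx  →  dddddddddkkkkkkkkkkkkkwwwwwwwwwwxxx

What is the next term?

Term n consists of 3n d's, followed by 4n+1 k's, followed by 3n+1 w's, followed by n x's (n = 1, 2, …).
For the next term, n = 4, so the run lengths are 12, 17, 13, 4.

ddddddddddddkkkkkkkkkkkkkkkkkwwwwwwwwwwwwwxxxx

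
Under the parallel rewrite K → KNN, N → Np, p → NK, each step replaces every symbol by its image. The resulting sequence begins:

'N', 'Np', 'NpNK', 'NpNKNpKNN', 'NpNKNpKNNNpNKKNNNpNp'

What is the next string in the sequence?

NpNKNpKNNNpNKKNNNpNpNpNKNpKNNKNNNpNpNpNKNpNK

Applying the rule to each of the 20 symbols of NpNKNpKNNNpNKKNNNpNp gives the pieces Np NK Np KNN Np NK KNN Np Np Np NK Np KNN KNN Np Np Np NK Np NK, which concatenate to the answer.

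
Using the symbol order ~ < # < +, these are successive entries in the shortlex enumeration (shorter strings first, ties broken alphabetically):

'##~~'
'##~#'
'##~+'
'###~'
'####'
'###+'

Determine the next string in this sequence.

##+~

Treat ###+ as a base-3 numeral over the given alphabet and add one, carrying through any trailing +'s.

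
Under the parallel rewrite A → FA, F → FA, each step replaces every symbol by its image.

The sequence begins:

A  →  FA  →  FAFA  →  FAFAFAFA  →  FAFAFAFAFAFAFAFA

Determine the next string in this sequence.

FAFAFAFAFAFAFAFAFAFAFAFAFAFAFAFA

Applying the rule to each of the 16 symbols of FAFAFAFAFAFAFAFA gives the pieces FA FA FA FA FA FA FA FA FA FA FA FA FA FA FA FA, which concatenate to the answer.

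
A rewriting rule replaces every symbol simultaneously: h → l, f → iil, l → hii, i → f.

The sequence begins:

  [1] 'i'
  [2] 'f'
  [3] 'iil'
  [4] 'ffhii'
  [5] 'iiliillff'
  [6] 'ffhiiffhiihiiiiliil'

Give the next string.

Replace each of the 19 characters of ffhiiffhiihiiiiliil in place — iil iil l f f iil iil l f f l f f f f hii f f hii — and concatenate.

iiliillffiiliillfflffffhiiffhii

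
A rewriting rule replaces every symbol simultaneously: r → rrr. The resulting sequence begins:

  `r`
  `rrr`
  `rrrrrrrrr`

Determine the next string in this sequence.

rrrrrrrrrrrrrrrrrrrrrrrrrrr

Apply φ to rrrrrrrrr symbol by symbol: r→rrr, r→rrr, r→rrr, r→rrr, r→rrr, r→rrr, r→rrr, r→rrr, r→rrr; joined: rrr rrr rrr rrr rrr rrr rrr rrr rrr.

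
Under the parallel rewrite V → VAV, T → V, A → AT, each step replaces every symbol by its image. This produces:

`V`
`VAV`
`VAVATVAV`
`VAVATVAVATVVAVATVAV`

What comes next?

Rewriting the 19 symbols of VAVATVAVATVVAVATVAV one by one yields VAV AT VAV AT V VAV AT VAV AT V VAV VAV AT VAV AT V VAV AT VAV; concatenated:

VAVATVAVATVVAVATVAVATVVAVVAVATVAVATVVAVATVAV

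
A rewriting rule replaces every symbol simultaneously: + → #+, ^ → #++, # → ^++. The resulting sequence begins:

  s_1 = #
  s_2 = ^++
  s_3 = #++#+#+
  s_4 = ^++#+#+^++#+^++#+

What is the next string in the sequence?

φ(^++#+#+^++#+^++#+) expands symbol-by-symbol to #++ #+ #+ ^++ #+ ^++ #+ #++ #+ #+ ^++ #+ #++ #+ #+ ^++ #+; joining the 17 pieces gives the next term.

#++#+#+^++#+^++#+#++#+#+^++#+#++#+#+^++#+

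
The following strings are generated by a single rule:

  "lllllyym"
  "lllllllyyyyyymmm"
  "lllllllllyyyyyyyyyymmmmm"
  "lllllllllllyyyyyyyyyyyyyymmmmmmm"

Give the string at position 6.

Reading off run lengths: l runs 5, 7, 9, 11; y runs 2, 6, 10, 14; m runs 1, 3, 5, 7 — each is linear in n (n = 1, 2, …).
Setting n = 6 gives 15, 22, 11 characters in each block.

lllllllllllllllyyyyyyyyyyyyyyyyyyyyyymmmmmmmmmmm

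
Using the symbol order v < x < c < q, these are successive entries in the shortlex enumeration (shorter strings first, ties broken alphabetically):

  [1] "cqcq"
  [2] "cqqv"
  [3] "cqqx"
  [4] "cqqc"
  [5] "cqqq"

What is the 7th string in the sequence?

qvvx

Advancing 2 positions from cqqq through cqqq → qvvv reaches term 7.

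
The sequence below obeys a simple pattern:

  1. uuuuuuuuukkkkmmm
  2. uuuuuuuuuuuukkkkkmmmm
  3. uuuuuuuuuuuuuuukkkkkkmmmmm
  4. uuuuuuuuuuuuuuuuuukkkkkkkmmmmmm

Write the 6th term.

The n-th term is 3n u's then n+1 k's then n m's, where the shown terms are n = 3, 4, 5, 6.
At n = 8 the blocks have lengths 24, 9, 8.

uuuuuuuuuuuuuuuuuuuuuuuukkkkkkkkkmmmmmmmm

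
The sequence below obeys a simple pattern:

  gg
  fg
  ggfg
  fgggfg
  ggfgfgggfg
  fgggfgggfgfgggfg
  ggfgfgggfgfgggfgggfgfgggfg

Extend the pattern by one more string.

This is a Fibonacci-style word recurrence s(k) = s(k−2)·s(k−1): e.g. gg·fg = ggfg.
The next term joins fgggfgggfgfgggfg and ggfgfgggfgfgggfgggfgfgggfg.

fgggfgggfgfgggfgggfgfgggfgfgggfgggfgfgggfg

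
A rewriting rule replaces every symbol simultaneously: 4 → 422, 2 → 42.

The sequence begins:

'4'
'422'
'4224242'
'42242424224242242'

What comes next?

Applying the rule to each of the 17 symbols of 42242424224242242 gives the pieces 422 42 42 422 42 422 42 422 42 42 422 42 422 42 42 422 42, which concatenate to the answer.

42242424224242242422424242242422424242242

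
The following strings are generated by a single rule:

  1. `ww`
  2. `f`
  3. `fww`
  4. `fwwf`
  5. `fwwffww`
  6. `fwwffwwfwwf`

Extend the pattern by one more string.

fwwffwwfwwffwwffww

This is a Fibonacci-style word recurrence s(k) = s(k−1)·s(k−2): e.g. f·ww = fww.
Continuing: fwwffwwfwwf · fwwffww gives term 7.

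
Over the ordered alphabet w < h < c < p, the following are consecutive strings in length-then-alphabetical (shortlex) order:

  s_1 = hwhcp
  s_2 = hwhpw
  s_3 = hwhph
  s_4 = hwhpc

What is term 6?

hwcww

Stepping forward 2 times from hwhpc: hwhpc → hwhpp, then the target.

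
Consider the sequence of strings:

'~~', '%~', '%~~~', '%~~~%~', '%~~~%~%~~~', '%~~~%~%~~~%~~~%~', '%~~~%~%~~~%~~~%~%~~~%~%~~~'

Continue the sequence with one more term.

%~~~%~%~~~%~~~%~%~~~%~%~~~%~~~%~%~~~%~~~%~

From term 3 onward, concatenate the last term with the second-to-last: %~·~~ = %~~~, %~~~·%~ = %~~~%~, …
So term 8 is %~~~%~%~~~%~~~%~%~~~%~%~~~·%~~~%~%~~~%~~~%~.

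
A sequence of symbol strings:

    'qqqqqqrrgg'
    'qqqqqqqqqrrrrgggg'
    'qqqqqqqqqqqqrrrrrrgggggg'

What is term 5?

qqqqqqqqqqqqqqqqqqrrrrrrrrrrgggggggggg

The n-th term is 3n+3 q's then 2n r's then 2n g's (n = 1, 2, …).
At n = 5 the blocks have lengths 18, 10, 10.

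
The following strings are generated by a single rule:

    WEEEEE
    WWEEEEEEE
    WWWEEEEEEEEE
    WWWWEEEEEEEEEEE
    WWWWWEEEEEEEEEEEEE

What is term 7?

WWWWWWWEEEEEEEEEEEEEEEEE

Reading off run lengths: W runs 1, 2, 3, 4, 5; E runs 5, 7, 9, 11, 13 — each is linear in n, where the shown terms are n = 2, 3, 4, 5, 6.
For term 7, n = 8, so the run lengths are 7, 17.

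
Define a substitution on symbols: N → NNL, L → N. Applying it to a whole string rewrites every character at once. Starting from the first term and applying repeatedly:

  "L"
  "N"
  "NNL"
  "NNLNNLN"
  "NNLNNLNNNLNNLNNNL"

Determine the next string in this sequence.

Rewriting the 17 symbols of NNLNNLNNNLNNLNNNL one by one yields NNL NNL N NNL NNL N NNL NNL NNL N NNL NNL N NNL NNL NNL N; concatenated:

NNLNNLNNNLNNLNNNLNNLNNLNNNLNNLNNNLNNLNNLN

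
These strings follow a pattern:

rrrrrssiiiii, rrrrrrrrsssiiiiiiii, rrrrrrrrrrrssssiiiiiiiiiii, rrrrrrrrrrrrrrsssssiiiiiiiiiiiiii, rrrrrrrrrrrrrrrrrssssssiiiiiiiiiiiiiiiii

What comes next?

rrrrrrrrrrrrrrrrrrrrsssssssiiiiiiiiiiiiiiiiiiii

Each string has the form r^{3n+2} s^{n+1} i^{3n+2} (n = 1, 2, …).
For the next term, n = 6, so the run lengths are 20, 7, 20.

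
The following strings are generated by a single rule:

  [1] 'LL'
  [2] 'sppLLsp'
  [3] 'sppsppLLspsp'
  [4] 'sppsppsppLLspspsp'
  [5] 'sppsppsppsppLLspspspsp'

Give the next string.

Every step adds spp to the front and sp to the end of the previous string.
One more step from sppsppsppsppLLspspspsp gives the answer.

sppsppsppsppsppLLspspspspsp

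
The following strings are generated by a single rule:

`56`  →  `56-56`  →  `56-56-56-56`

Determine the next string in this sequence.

Each string is two copies of the previous one joined by '-'.
So the next term is two copies of 56-56-56-56 with '-' between the halves.

56-56-56-56-56-56-56-56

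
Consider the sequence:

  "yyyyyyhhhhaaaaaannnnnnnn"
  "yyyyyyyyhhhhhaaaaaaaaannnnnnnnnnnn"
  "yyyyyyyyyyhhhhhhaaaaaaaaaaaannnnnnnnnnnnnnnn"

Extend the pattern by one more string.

The n-th term is 2n+2 y's then n+2 h's then 3n a's then 4n n's, where the shown terms are n = 2, 3, 4.
Setting n = 5 gives 12, 7, 15, 20 characters in each block.

yyyyyyyyyyyyhhhhhhhaaaaaaaaaaaaaaannnnnnnnnnnnnnnnnnnn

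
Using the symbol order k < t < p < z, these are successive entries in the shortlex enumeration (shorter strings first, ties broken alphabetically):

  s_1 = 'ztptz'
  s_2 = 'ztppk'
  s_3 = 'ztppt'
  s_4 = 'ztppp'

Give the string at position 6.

ztpzk

Advancing 2 positions from ztppp through ztppp → ztppz reaches term 6.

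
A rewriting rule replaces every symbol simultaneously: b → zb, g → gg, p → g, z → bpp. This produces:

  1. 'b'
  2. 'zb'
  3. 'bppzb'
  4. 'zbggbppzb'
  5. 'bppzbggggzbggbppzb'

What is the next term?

φ(bppzbggggzbggbppzb) expands symbol-by-symbol to zb g g bpp zb gg gg gg gg bpp zb gg gg zb g g bpp zb; joining the 18 pieces gives the next term.

zbggbppzbggggggggbppzbggggzbggbppzb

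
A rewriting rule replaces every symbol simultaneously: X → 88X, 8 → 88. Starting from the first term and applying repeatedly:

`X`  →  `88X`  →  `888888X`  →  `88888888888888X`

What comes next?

Rewriting the 15 symbols of 88888888888888X one by one yields 88 88 88 88 88 88 88 88 88 88 88 88 88 88 88X; concatenated:

888888888888888888888888888888X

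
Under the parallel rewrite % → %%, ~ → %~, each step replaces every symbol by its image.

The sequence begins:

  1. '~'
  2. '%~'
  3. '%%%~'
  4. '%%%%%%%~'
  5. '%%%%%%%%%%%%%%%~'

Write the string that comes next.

φ(%%%%%%%%%%%%%%%~) expands symbol-by-symbol to %% %% %% %% %% %% %% %% %% %% %% %% %% %% %% %~; joining the 16 pieces gives the next term.

%%%%%%%%%%%%%%%%%%%%%%%%%%%%%%%~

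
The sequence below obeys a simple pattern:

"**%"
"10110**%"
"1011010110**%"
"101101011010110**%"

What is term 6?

Every step adds 10110 at the front: s(k+1) = 10110·s(k).
From 101101011010110**%, 2 further steps: 101101011010110**% → 10110101101011010110**% → (answer).

1011010110101101011010110**%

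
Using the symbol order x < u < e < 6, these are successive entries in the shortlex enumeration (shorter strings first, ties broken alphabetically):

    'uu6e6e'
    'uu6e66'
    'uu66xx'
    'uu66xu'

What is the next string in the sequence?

uu66xe

Treat uu66xu as a base-4 numeral over the given alphabet and add one, carrying through any trailing 6's.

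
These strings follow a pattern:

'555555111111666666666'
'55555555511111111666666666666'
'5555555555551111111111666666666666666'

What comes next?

555555555555555111111111111666666666666666666

Each string has the form 5^{3n} 1^{2n+2} 6^{3n+3}, where the shown terms are n = 2, 3, 4.
Setting n = 5 gives 15, 12, 18 characters in each block.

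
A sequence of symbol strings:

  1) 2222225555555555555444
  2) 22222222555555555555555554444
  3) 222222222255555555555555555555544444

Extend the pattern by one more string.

2222222222225555555555555555555555555444444

Each string has the form 2^{2n} 5^{4n+1} 4^{n}, where the shown terms are n = 3, 4, 5.
Setting n = 6 gives 12, 25, 6 characters in each block.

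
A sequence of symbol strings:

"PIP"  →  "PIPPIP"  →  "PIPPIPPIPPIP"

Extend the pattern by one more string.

PIPPIPPIPPIPPIPPIPPIPPIP

Each string is two copies of the previous one concatenated.
So the next term is two copies of PIPPIPPIPPIP.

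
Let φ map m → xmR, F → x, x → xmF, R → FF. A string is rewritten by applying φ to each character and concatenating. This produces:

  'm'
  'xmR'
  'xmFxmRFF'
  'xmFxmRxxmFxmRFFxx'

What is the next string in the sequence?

Applying the rule to each of the 17 symbols of xmFxmRxxmFxmRFFxx gives the pieces xmF xmR x xmF xmR FF xmF xmF xmR x xmF xmR FF x x xmF xmF, which concatenate to the answer.

xmFxmRxxmFxmRFFxmFxmFxmRxxmFxmRFFxxxmFxmF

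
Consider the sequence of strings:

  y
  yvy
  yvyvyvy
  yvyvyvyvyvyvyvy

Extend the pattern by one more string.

Each string is two copies of the previous one joined by 'v'.
Doubling yvyvyvyvyvyvyvy with 'v' between the halves:

yvyvyvyvyvyvyvyvyvyvyvyvyvyvyvy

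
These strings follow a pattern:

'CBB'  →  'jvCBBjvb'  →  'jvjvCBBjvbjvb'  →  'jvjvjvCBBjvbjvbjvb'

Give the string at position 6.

jvjvjvjvjvCBBjvbjvbjvbjvbjvb

s(k+1) = jv·s(k)·jvb, so each term gains jv as a prefix and jvb as a suffix.
From jvjvjvCBBjvbjvbjvb, 2 further steps: jvjvjvCBBjvbjvbjvb → jvjvjvjvCBBjvbjvbjvbjvb → (answer).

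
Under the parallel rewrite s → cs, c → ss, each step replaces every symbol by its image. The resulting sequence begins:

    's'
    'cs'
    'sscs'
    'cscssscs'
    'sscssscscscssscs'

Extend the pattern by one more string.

cscssscscscssscssscssscscscssscs

Replace each of the 16 characters of sscssscscscssscs in place — cs cs ss cs cs cs ss cs ss cs ss cs cs cs ss cs — and concatenate.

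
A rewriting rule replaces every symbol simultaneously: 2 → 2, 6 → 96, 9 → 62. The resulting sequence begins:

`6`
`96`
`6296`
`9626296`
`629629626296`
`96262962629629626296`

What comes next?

629629626296296262962629629626296

Applying the rule to each of the 20 symbols of 96262962629629626296 gives the pieces 62 96 2 96 2 62 96 2 96 2 62 96 2 62 96 2 96 2 62 96, which concatenate to the answer.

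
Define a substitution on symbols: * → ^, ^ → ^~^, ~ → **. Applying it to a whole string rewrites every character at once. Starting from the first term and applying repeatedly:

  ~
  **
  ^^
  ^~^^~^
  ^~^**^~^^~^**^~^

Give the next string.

^~^**^~^^^^~^**^~^^~^**^~^^^^~^**^~^

Replace each of the 16 characters of ^~^**^~^^~^**^~^ in place — ^~^ ** ^~^ ^ ^ ^~^ ** ^~^ ^~^ ** ^~^ ^ ^ ^~^ ** ^~^ — and concatenate.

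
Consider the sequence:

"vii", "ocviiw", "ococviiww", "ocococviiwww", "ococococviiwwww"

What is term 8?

s(k+1) = oc·s(k)·w, so each term gains oc as a prefix and w as a suffix.
From ococococviiwwww, 3 further steps: ococococviiwwww → ocococococviiwwwww → ococococococviiwwwwww → (answer).

ocococococococviiwwwwwww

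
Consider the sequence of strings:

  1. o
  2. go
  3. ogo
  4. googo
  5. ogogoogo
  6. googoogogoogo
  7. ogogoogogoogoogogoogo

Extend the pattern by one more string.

From term 3 onward, concatenate the second-to-last term with the last: o·go = ogo, go·ogo = googo, …
The next term joins googoogogoogo and ogogoogogoogoogogoogo.

googoogogoogoogogoogogoogoogogoogo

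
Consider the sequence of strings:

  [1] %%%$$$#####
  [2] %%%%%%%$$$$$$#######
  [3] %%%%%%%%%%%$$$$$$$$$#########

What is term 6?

%%%%%%%%%%%%%%%%%%%%%%%$$$$$$$$$$$$$$$$$$###############

The n-th term is 4n-1 %'s then 3n $'s then 2n+3 #'s (n = 1, 2, …).
Setting n = 6 gives 23, 18, 15 characters in each block.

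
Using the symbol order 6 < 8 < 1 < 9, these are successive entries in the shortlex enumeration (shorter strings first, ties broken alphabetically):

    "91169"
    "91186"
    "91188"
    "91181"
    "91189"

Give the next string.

The successor of 91189 increments the rightmost position that isn't already 9 and resets every position after it to 6.

91116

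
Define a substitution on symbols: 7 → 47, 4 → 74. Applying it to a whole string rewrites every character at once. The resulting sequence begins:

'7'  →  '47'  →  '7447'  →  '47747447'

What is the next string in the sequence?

Apply φ to 47747447 symbol by symbol: 4→74, 7→47, 7→47, 4→74, 7→47, 4→74, 4→74, 7→47; joined: 74 47 47 74 47 74 74 47.

7447477447747447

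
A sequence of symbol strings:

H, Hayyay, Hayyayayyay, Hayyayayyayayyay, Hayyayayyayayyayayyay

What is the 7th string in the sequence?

The strings grow by a fixed suffix ayyay each time.
From Hayyayayyayayyayayyay, 2 further steps: Hayyayayyayayyayayyay → Hayyayayyayayyayayyayayyay → (answer).

Hayyayayyayayyayayyayayyayayyay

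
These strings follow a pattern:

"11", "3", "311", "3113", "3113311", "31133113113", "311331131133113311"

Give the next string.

From term 3 onward, concatenate the last term with the second-to-last: 3·11 = 311, 311·3 = 3113, …
The next term joins 311331131133113311 and 31133113113.

31133113113311331131133113113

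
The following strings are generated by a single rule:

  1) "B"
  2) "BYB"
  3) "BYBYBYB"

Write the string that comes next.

s(k+1) = s(k)·Y·s(k) — each term doubles the last with 'Y' between the halves.
So the next term is two copies of BYBYBYB with 'Y' between the halves.

BYBYBYBYBYBYBYB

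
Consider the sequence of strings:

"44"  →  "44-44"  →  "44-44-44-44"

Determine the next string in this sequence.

44-44-44-44-44-44-44-44

s(k+1) = s(k)·-·s(k) — each term doubles the last with '-' between the halves.
One more doubling of 44-44-44-44 gives the answer.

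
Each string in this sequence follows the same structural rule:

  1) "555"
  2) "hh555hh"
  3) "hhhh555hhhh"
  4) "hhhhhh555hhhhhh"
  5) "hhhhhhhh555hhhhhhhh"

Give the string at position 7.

hhhhhhhhhhhh555hhhhhhhhhhhh

Each term wraps the previous one in hh on the left and hh on the right.
From hhhhhhhh555hhhhhhhh, 2 further steps: hhhhhhhh555hhhhhhhh → hhhhhhhhhh555hhhhhhhhhh → (answer).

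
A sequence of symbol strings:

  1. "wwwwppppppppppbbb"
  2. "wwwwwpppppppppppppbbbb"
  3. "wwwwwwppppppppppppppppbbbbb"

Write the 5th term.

Reading off run lengths: w runs 4, 5, 6; p runs 10, 13, 16; b runs 3, 4, 5 — each is linear in n, where the shown terms are n = 3, 4, 5.
Setting n = 7 gives 8, 22, 7 characters in each block.

wwwwwwwwppppppppppppppppppppppbbbbbbb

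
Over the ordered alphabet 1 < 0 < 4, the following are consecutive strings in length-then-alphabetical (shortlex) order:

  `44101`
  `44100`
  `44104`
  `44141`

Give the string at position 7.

Advancing 3 positions from 44141 through 44141 → 44140 → 44144 reaches term 7.

44011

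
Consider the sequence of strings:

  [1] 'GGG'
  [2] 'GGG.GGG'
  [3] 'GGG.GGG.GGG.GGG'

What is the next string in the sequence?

Each string is two copies of the previous one joined by '.'.
Doubling GGG.GGG.GGG.GGG with '.' between the halves:

GGG.GGG.GGG.GGG.GGG.GGG.GGG.GGG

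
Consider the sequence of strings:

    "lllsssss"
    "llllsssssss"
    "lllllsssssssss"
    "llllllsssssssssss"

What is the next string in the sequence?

Each string has the form l^{n+1} s^{2n+1}, where the shown terms are n = 2, 3, 4, 5.
For the next term, n = 6, so the run lengths are 7, 13.

lllllllsssssssssssss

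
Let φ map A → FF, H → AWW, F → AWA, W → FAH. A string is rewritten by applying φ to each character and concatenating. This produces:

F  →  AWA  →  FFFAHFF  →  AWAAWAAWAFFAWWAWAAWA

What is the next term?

FFFAHFFFFFAHFFFFFAHFFAWAAWAFFFAHFAHFFFAHFFFFFAHFF

Applying the rule to each of the 20 symbols of AWAAWAAWAFFAWWAWAAWA gives the pieces FF FAH FF FF FAH FF FF FAH FF AWA AWA FF FAH FAH FF FAH FF FF FAH FF, which concatenate to the answer.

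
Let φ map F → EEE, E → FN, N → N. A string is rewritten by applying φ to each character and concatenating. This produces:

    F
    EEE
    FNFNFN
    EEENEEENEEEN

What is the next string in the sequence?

Rewriting each symbol of EEENEEENEEEN: E→FN, E→FN, E→FN, N→N, E→FN, E→FN, E→FN, N→N, E→FN, E→FN, E→FN, N→N, which concatenates to FN FN FN N FN FN FN N FN FN FN N.

FNFNFNNFNFNFNNFNFNFNN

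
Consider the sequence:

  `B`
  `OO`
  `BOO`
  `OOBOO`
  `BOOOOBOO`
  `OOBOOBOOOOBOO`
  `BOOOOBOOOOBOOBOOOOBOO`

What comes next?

Each term (from the third on) is the two preceding terms concatenated in order: term 3 = B·OO = BOO.
Continuing: OOBOOBOOOOBOO · BOOOOBOOOOBOOBOOOOBOO gives term 8.

OOBOOBOOOOBOOBOOOOBOOOOBOOBOOOOBOO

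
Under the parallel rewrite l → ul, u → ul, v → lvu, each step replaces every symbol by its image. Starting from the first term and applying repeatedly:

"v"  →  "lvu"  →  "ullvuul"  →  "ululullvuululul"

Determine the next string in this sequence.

Rewriting the 15 symbols of ululullvuululul one by one yields ul ul ul ul ul ul ul lvu ul ul ul ul ul ul ul; concatenated:

ululululululullvuululululululul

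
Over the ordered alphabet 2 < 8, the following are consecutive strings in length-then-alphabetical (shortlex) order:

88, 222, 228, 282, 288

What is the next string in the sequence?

Find the rightmost character of 288 below 8, bump it to the next letter, and reset everything to its right to 2.

822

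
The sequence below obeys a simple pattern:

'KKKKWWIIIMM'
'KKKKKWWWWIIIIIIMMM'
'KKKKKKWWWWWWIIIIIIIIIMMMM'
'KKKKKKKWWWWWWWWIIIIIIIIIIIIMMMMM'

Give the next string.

KKKKKKKKWWWWWWWWWWIIIIIIIIIIIIIIIMMMMMM

Term n consists of n+3 K's, followed by 2n W's, followed by 3n I's, followed by n+1 M's (n = 1, 2, …).
Setting n = 5 gives 8, 10, 15, 6 characters in each block.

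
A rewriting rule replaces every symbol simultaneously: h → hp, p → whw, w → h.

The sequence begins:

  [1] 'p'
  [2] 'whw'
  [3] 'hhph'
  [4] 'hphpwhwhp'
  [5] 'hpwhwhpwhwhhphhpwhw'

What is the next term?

Rewriting the 19 symbols of hpwhwhpwhwhhphhpwhw one by one yields hp whw h hp h hp whw h hp h hp hp whw hp hp whw h hp h; concatenated:

hpwhwhhphhpwhwhhphhphpwhwhphpwhwhhph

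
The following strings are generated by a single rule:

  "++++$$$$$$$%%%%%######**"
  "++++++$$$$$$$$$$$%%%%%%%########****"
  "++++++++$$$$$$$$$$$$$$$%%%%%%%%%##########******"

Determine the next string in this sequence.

Reading off run lengths: + runs 4, 6, 8; $ runs 7, 11, 15; % runs 5, 7, 9; # runs 6, 8, 10; * runs 2, 4, 6 — each is linear in n, where the shown terms are n = 2, 3, 4.
At n = 5 the blocks have lengths 10, 19, 11, 12, 8.

++++++++++$$$$$$$$$$$$$$$$$$$%%%%%%%%%%%############********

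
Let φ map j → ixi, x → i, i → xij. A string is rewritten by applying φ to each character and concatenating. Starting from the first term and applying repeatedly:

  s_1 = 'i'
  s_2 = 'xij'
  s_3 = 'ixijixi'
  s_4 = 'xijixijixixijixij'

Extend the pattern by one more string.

ixijixixijixijixixijixijixijixixijixijixi

Replace each of the 17 characters of xijixijixixijixij in place — i xij ixi xij i xij ixi xij i xij i xij ixi xij i xij ixi — and concatenate.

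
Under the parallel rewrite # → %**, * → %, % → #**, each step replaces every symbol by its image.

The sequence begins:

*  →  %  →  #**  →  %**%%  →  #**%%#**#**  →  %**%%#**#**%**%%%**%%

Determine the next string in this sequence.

Applying the rule to each of the 21 symbols of %**%%#**#**%**%%%**%% gives the pieces #** % % #** #** %** % % %** % % #** % % #** #** #** % % #** #**, which concatenate to the answer.

#**%%#**#**%**%%%**%%#**%%#**#**#**%%#**#**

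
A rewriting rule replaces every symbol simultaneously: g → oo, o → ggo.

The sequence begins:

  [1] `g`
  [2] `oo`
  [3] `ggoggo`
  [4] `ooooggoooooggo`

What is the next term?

Rewriting the 14 symbols of ooooggoooooggo one by one yields ggo ggo ggo ggo oo oo ggo ggo ggo ggo ggo oo oo ggo; concatenated:

ggoggoggoggoooooggoggoggoggoggoooooggo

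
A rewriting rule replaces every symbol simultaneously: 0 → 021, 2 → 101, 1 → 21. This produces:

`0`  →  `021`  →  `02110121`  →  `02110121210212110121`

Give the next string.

02110121210212110121101210211012110121210212110121

Applying the rule to each of the 20 symbols of 02110121210212110121 gives the pieces 021 101 21 21 021 21 101 21 101 21 021 101 21 101 21 21 021 21 101 21, which concatenate to the answer.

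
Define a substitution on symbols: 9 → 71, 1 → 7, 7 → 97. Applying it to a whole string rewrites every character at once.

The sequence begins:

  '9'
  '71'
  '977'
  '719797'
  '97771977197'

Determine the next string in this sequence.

Expanding 97771977197: 9→71, 7→97, 7→97, 7→97, 1→7, 9→71, 7→97, 7→97, 1→7, 9→71, 7→97. Concatenated: 71 97 97 97 7 71 97 97 7 71 97.

71979797771979777197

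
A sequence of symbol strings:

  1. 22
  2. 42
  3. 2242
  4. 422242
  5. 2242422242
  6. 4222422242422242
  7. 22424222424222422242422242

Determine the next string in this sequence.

422242224242224222424222424222422242422242

This is a Fibonacci-style word recurrence s(k) = s(k−2)·s(k−1): e.g. 22·42 = 2242.
The next term joins 4222422242422242 and 22424222424222422242422242.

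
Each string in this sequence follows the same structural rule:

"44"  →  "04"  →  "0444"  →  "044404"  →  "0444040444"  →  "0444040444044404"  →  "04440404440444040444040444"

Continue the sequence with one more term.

044404044404440404440404440444040444044404

This is a Fibonacci-style word recurrence s(k) = s(k−1)·s(k−2): e.g. 04·44 = 0444.
Continuing: 04440404440444040444040444 · 0444040444044404 gives term 8.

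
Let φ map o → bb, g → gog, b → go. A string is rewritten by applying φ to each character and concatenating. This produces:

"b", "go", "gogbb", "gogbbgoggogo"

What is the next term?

gogbbgoggogogogbbgoggogbbgogbb

Expanding gogbbgoggogo: g→gog, o→bb, g→gog, b→go, b→go, g→gog, o→bb, g→gog, g→gog, o→bb, g→gog, o→bb. Concatenated: gog bb gog go go gog bb gog gog bb gog bb.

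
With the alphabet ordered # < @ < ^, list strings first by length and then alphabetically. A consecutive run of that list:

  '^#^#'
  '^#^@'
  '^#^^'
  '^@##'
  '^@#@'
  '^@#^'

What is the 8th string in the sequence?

Continuing the enumeration 2 steps past ^@#^: ^@#^ → ^@@# → (answer).

^@@@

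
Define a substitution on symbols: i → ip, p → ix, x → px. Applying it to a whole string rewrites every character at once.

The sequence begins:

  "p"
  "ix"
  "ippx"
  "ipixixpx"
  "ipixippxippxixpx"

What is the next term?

Applying the rule to each of the 16 symbols of ipixippxippxixpx gives the pieces ip ix ip px ip ix ix px ip ix ix px ip px ix px, which concatenate to the answer.

ipixippxipixixpxipixixpxippxixpx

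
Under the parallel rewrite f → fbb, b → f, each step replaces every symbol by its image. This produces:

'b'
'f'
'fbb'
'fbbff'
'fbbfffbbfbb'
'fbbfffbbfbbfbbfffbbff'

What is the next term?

fbbfffbbfbbfbbfffbbfffbbfffbbfbbfbbfffbbfbb

Replace each of the 21 characters of fbbfffbbfbbfbbfffbbff in place — fbb f f fbb fbb fbb f f fbb f f fbb f f fbb fbb fbb f f fbb fbb — and concatenate.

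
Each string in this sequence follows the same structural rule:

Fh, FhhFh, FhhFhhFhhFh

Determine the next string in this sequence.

Every step duplicates the string with 'h' between the halves.
Doubling FhhFhhFhhFh with 'h' between the halves:

FhhFhhFhhFhhFhhFhhFhhFh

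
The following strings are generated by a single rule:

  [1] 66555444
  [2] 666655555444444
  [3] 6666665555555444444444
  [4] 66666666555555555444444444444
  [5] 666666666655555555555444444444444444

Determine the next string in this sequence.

6666666666665555555555555444444444444444444

Each string has the form 6^{2n} 5^{2n+1} 4^{3n} (n = 1, 2, …).
At n = 6 the blocks have lengths 12, 13, 18.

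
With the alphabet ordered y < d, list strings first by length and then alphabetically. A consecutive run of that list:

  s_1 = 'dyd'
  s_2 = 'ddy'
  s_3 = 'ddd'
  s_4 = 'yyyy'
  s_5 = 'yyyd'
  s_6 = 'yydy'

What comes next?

The successor of yydy increments the rightmost position that isn't already d and resets every position after it to y.

yydd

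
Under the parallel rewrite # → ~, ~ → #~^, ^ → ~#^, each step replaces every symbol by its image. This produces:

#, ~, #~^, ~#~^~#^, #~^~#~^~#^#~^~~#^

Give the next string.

~#~^~#^#~^~#~^~#^#~^~~#^~#~^~#^#~^#~^~~#^

Applying the rule to each of the 17 symbols of #~^~#~^~#^#~^~~#^ gives the pieces ~ #~^ ~#^ #~^ ~ #~^ ~#^ #~^ ~ ~#^ ~ #~^ ~#^ #~^ #~^ ~ ~#^, which concatenate to the answer.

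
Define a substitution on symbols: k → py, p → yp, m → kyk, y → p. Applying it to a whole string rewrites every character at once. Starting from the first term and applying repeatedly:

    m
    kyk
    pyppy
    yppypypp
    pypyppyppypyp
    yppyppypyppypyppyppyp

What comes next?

Rewriting the 21 symbols of yppyppypyppypyppyppyp one by one yields p yp yp p yp yp p yp p yp yp p yp p yp yp p yp yp p yp; concatenated:

pypyppypyppyppypyppyppypyppypyppyp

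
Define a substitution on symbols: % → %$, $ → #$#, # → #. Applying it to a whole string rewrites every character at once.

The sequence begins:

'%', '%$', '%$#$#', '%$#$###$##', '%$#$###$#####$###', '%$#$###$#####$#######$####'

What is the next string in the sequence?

Replace each of the 26 characters of %$#$###$#####$#######$#### in place — %$ #$# # #$# # # # #$# # # # # # #$# # # # # # # # #$# # # # # — and concatenate.

%$#$###$#####$#######$#########$#####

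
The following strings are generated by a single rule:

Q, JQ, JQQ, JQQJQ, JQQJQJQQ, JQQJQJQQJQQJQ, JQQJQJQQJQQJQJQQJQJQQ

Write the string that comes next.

JQQJQJQQJQQJQJQQJQJQQJQQJQJQQJQQJQ

From term 3 onward, concatenate the last term with the second-to-last: JQ·Q = JQQ, JQQ·JQ = JQQJQ, …
So term 8 is JQQJQJQQJQQJQJQQJQJQQ·JQQJQJQQJQQJQ.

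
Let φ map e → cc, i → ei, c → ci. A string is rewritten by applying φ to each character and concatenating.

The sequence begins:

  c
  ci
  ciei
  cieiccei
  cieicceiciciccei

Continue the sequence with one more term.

cieicceicicicceicieicieiciciccei

Applying the rule to each of the 16 symbols of cieicceiciciccei gives the pieces ci ei cc ei ci ci cc ei ci ei ci ei ci ci cc ei, which concatenate to the answer.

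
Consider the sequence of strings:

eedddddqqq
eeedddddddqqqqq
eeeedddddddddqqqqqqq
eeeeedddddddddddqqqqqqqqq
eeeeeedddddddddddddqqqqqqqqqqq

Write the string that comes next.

Reading off run lengths: e runs 2, 3, 4, 5, 6; d runs 5, 7, 9, 11, 13; q runs 3, 5, 7, 9, 11 — each is linear in n (n = 1, 2, …).
Setting n = 6 gives 7, 15, 13 characters in each block.

eeeeeeedddddddddddddddqqqqqqqqqqqqq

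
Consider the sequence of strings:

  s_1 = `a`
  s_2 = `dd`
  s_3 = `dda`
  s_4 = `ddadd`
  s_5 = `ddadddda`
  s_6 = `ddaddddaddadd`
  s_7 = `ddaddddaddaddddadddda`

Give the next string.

This is a Fibonacci-style word recurrence s(k) = s(k−1)·s(k−2): e.g. dd·a = dda.
Continuing: ddaddddaddaddddadddda · ddaddddaddadd gives term 8.

ddaddddaddaddddaddddaddaddddaddadd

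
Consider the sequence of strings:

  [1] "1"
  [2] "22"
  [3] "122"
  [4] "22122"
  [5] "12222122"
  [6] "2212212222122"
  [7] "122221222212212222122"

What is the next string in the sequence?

Each term (from the third on) is the two preceding terms concatenated in order: term 3 = 1·22 = 122.
So term 8 is 2212212222122·122221222212212222122.

2212212222122122221222212212222122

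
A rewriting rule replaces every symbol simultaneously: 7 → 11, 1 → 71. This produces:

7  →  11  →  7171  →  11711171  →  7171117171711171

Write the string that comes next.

Rewriting the 16 symbols of 7171117171711171 one by one yields 11 71 11 71 71 71 11 71 11 71 11 71 71 71 11 71; concatenated:

11711171717111711171117171711171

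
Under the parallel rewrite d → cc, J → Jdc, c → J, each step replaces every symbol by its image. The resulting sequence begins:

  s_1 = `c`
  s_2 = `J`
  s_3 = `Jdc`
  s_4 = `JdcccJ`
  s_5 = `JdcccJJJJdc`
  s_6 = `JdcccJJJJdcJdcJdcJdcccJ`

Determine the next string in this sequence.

JdcccJJJJdcJdcJdcJdcccJJdcccJJdcccJJdcccJJJJdc

φ(JdcccJJJJdcJdcJdcJdcccJ) expands symbol-by-symbol to Jdc cc J J J Jdc Jdc Jdc Jdc cc J Jdc cc J Jdc cc J Jdc cc J J J Jdc; joining the 23 pieces gives the next term.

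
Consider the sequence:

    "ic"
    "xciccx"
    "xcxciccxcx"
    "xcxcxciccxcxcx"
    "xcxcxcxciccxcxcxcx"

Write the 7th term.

Every step adds xc to the front and cx to the end of the previous string.
From xcxcxcxciccxcxcxcx, 2 further steps: xcxcxcxciccxcxcxcx → xcxcxcxcxciccxcxcxcxcx → (answer).

xcxcxcxcxcxciccxcxcxcxcxcx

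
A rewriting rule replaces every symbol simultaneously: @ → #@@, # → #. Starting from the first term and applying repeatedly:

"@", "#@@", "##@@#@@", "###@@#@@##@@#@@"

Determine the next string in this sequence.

Rewriting the 15 symbols of ###@@#@@##@@#@@ one by one yields # # # #@@ #@@ # #@@ #@@ # # #@@ #@@ # #@@ #@@; concatenated:

####@@#@@##@@#@@###@@#@@##@@#@@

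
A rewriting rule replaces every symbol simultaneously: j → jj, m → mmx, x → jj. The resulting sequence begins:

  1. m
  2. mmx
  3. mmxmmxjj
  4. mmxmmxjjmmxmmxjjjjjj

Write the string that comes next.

Rewriting the 20 symbols of mmxmmxjjmmxmmxjjjjjj one by one yields mmx mmx jj mmx mmx jj jj jj mmx mmx jj mmx mmx jj jj jj jj jj jj jj; concatenated:

mmxmmxjjmmxmmxjjjjjjmmxmmxjjmmxmmxjjjjjjjjjjjjjj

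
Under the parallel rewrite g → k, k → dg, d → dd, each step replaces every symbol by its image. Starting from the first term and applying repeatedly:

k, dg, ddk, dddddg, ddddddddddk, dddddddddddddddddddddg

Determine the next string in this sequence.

ddddddddddddddddddddddddddddddddddddddddddk

Applying the rule to each of the 22 symbols of dddddddddddddddddddddg gives the pieces dd dd dd dd dd dd dd dd dd dd dd dd dd dd dd dd dd dd dd dd dd k, which concatenate to the answer.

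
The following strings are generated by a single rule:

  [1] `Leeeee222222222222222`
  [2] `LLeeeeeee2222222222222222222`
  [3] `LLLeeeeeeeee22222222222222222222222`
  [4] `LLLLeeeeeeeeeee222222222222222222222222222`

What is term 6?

LLLLLLeeeeeeeeeeeeeee22222222222222222222222222222222222

Each string has the form L^{n-2} e^{2n-1} 2^{4n+3}, where the shown terms are n = 3, 4, 5, 6.
At n = 8 the blocks have lengths 6, 15, 35.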